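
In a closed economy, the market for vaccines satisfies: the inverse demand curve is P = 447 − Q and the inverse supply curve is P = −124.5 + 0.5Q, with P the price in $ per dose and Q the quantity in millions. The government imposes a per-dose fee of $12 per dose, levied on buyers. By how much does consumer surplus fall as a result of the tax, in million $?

Consumer surplus falls by $3016 million.

Rewrite in direct form: Qd = 447 − P and Qs = 2P + 249.
Before the tax: set 447 − P = 2P + 249 → P* = $66, Q* = 381.
With the tax collected from buyers, demand (in seller-price terms) shifts: Qd = 447 − (P + 12).
New equilibrium: buyers pay $74, suppliers receive $62, Q = 373. (Wedge: Pb − Ps = 12.)
ΔCS is the trapezoid between Q = 373 and Q = 381 of height $8: ½ · (381 + 373) · 8 = $3016.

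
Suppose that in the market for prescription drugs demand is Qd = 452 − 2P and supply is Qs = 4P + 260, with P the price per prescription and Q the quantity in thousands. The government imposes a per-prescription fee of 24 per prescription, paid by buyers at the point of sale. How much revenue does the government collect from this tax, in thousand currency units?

Without the tax, 452 − 2P = 4P + 260 gives 6P = 192, so P* = 32 and Q* = 388.
With the tax collected from buyers, demand (in seller-price terms) shifts: Qd = 452 − 2(P + 24).
New equilibrium: buyers pay 48, producers receive 24, Q = 356. (Wedge: Pb − Ps = 24.)
Revenue = t · Q = 24 · 356 = 8544.

Tax revenue = 8544 thousand.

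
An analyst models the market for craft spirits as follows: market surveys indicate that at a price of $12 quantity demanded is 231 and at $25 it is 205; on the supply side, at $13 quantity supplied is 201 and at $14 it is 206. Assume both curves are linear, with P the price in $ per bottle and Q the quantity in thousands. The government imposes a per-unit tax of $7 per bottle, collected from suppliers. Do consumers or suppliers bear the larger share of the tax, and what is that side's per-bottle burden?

Demand slope: (205 − 231)/(25 − 12) = -2, so Qd = 255 − 2P.
Supply slope: (206 − 201)/(14 − 13) = 5, so Qs = 5P + 136.
Before the tax: set 255 − 2P = 5P + 136 → P* = $17, Q* = 221.
With the tax collected from suppliers, supply shifts: Qs = 5(P − 7) + 136.
Solving gives Q = 211 with consumers paying $22 and suppliers receiving $15 (the $7 wedge).
Per-bottle burden: consumers $5, suppliers $2.
Consumers take the larger share because demand is less price-elastic here (demand slope 2 vs supply slope 5).

Consumers bear the larger share: $5 per bottle.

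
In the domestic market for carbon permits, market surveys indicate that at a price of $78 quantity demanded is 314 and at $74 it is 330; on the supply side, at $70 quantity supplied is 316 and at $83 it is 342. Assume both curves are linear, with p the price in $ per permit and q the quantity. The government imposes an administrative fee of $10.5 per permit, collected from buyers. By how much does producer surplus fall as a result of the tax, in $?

Demand slope: (330 − 314)/(74 − 78) = -4, so qd = 626 − 4p.
Supply slope: (342 − 316)/(83 − 70) = 2, so qs = 2p + 176.
Without the tax, 626 − 4p = 2p + 176 gives 6p = 450, so p* = $75 and q* = 326.
With the tax collected from buyers, demand (in seller-price terms) shifts: qd = 626 − 4(p + 10.5).
New equilibrium: buyers pay $78.5, sellers receive $68, q = 312. (Wedge: pb − ps = 10.5.)
ΔPS is the trapezoid between Q = 312 and Q = 326 of height $7: ½ · (326 + 312) · 7 = $2233.

Producer surplus falls by $2233.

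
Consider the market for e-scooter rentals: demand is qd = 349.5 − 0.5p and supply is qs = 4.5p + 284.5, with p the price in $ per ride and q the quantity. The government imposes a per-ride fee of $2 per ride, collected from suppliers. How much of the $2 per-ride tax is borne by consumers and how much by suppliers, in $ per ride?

Without the tax, 349.5 − 0.5p = 4.5p + 284.5 gives 5p = 65, so p* = $13 and q* = 343.
With the tax collected from suppliers, supply shifts: qs = 4.5(p − 2) + 284.5.
Solving gives q = 342.1 with consumers paying $14.8 and suppliers receiving $12.8 (the $2 wedge).
Burden on consumers: $1.8; on suppliers: $0.2. (They sum to $2.)

Consumers bear $1.8 per ride; suppliers bear $0.2 per ride.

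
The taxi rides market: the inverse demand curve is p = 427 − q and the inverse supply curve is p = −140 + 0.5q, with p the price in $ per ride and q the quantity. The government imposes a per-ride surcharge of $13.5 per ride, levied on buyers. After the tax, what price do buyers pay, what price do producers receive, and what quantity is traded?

Rewrite in direct form: qd = 427 − p and qs = 2p + 280.
Before the tax: set 427 − p = 2p + 280 → p* = $49, q* = 378.
With the tax collected from buyers, demand (in seller-price terms) shifts: qd = 427 − (p + 13.5).
New equilibrium: buyers pay $58, producers receive $44.5, q = 369. (Wedge: pb − ps = 13.5.)

Buyers pay $58; producers receive $44.5; quantity = 369.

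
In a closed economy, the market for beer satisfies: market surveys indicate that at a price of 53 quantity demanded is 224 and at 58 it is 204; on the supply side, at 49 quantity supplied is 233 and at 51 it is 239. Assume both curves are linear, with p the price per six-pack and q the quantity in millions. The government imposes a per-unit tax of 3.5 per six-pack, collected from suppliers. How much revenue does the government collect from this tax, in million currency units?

Demand slope: (204 − 224)/(58 − 53) = -4, so qd = 436 − 4p.
Supply slope: (239 − 233)/(51 − 49) = 3, so qs = 3p + 86.
Without the tax, 436 − 4p = 3p + 86 gives 7p = 350, so p* = 50 and q* = 236.
With the tax collected from suppliers, supply shifts: qs = 3(p − 3.5) + 86.
Solving gives q = 230 with consumers paying 51.5 and suppliers receiving 48 (the 3.5 wedge).
Revenue = t · Q = 3.5 · 230 = 805.

Tax revenue = 805 million.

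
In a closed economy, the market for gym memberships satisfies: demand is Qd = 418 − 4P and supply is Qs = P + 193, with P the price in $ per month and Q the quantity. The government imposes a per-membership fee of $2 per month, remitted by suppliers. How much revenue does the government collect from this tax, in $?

Tax revenue = $472.8.

Without the tax, 418 − 4P = P + 193 gives 5P = 225, so P* = $45 and Q* = 238.
With the tax collected from suppliers, supply shifts: Qs = (P − 2) + 193.
New equilibrium: consumers pay $45.4, suppliers receive $43.4, Q = 236.4. (Wedge: Pb − Ps = 2.)
Revenue = t · Q = 2 · 236.4 = $472.8.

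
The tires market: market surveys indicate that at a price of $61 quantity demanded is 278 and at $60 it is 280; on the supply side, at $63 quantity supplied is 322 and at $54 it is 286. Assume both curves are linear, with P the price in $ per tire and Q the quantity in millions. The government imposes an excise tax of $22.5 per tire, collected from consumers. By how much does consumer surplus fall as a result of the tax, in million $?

Consumer surplus falls by $4125 million.

Demand slope: (280 − 278)/(60 − 61) = -2, so Qd = 400 − 2P.
Supply slope: (286 − 322)/(54 − 63) = 4, so Qs = 4P + 70.
Before the tax: set 400 − 2P = 4P + 70 → P* = $55, Q* = 290.
With the tax collected from consumers, demand (in seller-price terms) shifts: Qd = 400 − 2(P + 22.5).
Solving gives Q = 260 with consumers paying $70 and sellers receiving $47.5 (the $22.5 wedge).
ΔCS is the trapezoid between Q = 260 and Q = 290 of height $15: ½ · (290 + 260) · 15 = $4125.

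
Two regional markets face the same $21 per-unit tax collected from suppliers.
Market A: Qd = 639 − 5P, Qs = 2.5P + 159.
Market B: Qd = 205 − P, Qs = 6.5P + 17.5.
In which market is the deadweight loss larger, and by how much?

Market A: pre-tax P* = $64, Q* = 319; post-tax Q = 284; deadweight loss = $367.5.
Market B: pre-tax P* = $25, Q* = 180; post-tax Q = 161.8; deadweight loss = $191.1.
Difference: $367.5 vs $191.1 → market A is larger by $176.4.

Market A, by $176.4.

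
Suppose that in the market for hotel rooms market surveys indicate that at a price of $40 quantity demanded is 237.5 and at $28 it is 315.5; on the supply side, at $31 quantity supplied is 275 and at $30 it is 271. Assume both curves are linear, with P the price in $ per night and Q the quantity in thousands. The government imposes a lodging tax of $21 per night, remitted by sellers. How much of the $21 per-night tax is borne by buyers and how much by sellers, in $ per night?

Demand slope: (315.5 − 237.5)/(28 − 40) = -6.5, so Qd = 497.5 − 6.5P.
Supply slope: (271 − 275)/(30 − 31) = 4, so Qs = 4P + 151.
Before the tax: set 497.5 − 6.5P = 4P + 151 → P* = $33, Q* = 283.
With the tax collected from sellers, supply shifts: Qs = 4(P − 21) + 151.
Solving gives Q = 231 with buyers paying $41 and sellers receiving $20 (the $21 wedge).
Burden on buyers: $8; on sellers: $13. (They sum to $21.)
The less price-elastic side of the market bears the larger share of a per-unit tax.

Buyers bear $8 per night; sellers bear $13 per night.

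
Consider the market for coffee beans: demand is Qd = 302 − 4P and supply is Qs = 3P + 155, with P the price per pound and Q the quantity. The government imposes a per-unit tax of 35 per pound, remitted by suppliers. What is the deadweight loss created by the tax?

Deadweight loss = 1050.

Before the tax: set 302 − 4P = 3P + 155 → P* = 21, Q* = 218.
With the tax collected from suppliers, supply shifts: Qs = 3(P − 35) + 155.
Solving gives Q = 158 with buyers paying 36 and suppliers receiving 1 (the 35 wedge).
Quantity falls by |ΔQ| = |218 − 158| = 60.
DWL = ½ · t · |ΔQ| = ½ · 35 · 60 = 1050.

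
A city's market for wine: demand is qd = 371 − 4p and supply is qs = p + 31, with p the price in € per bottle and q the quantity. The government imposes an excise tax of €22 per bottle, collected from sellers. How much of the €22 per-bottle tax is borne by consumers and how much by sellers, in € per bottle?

Before the tax: set 371 − 4p = p + 31 → p* = €68, q* = 99.
With the tax collected from sellers, supply shifts: qs = (p − 22) + 31.
New equilibrium: consumers pay €72.4, sellers receive €50.4, q = 81.4. (Wedge: pb − ps = 22.)
Burden on consumers: €4.4; on sellers: €17.6. (They sum to €22.)
The less price-elastic side of the market bears the larger share of a per-unit tax.

Consumers bear €4.4 per bottle; sellers bear €17.6 per bottle.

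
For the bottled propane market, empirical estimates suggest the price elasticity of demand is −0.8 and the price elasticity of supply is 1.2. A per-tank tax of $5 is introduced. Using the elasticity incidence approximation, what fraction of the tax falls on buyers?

Buyers' share ≈ 0.6.

Incidence ratio: buyers' share ≈ εs / (εs + |εd|) = 1.2 / (1.2 + 0.8) = 0.6.
Supply is the more elastic side, so buyers bear the larger share.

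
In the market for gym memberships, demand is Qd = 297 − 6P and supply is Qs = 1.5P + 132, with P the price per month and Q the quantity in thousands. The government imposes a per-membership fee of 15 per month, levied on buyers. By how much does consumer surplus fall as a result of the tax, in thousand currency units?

Consumer surplus falls by 468 thousand.

Before the tax: set 297 − 6P = 1.5P + 132 → P* = 22, Q* = 165.
With the tax collected from buyers, demand (in seller-price terms) shifts: Qd = 297 − 6(P + 15).
New equilibrium: buyers pay 25, producers receive 10, Q = 147. (Wedge: Pb − Ps = 15.)
ΔCS is the trapezoid between Q = 147 and Q = 165 of height 3: ½ · (165 + 147) · 3 = 468.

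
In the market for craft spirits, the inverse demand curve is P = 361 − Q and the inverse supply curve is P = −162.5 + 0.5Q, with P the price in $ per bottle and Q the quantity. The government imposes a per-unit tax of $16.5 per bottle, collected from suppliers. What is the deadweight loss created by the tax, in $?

Deadweight loss = $90.75.

Rewrite in direct form: Qd = 361 − P and Qs = 2P + 325.
Without the tax, 361 − P = 2P + 325 gives 3P = 36, so P* = $12 and Q* = 349.
With the tax collected from suppliers, supply shifts: Qs = 2(P − 16.5) + 325.
Solving gives Q = 338 with buyers paying $23 and suppliers receiving $6.5 (the $16.5 wedge).
Quantity falls by |ΔQ| = |349 − 338| = 11.
DWL = ½ · t · |ΔQ| = ½ · 16.5 · 11 = $90.75.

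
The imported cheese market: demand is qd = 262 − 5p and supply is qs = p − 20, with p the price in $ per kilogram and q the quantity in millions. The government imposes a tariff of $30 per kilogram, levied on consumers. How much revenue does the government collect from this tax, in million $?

Without the tax, 262 − 5p = p − 20 gives 6p = 282, so p* = $47 and q* = 27.
With the tax collected from consumers, demand (in seller-price terms) shifts: qd = 262 − 5(p + 30).
New equilibrium: consumers pay $52, sellers receive $22, q = 2. (Wedge: pb − ps = 30.)
Revenue = t · Q = 30 · 2 = $60.

Tax revenue = $60 million.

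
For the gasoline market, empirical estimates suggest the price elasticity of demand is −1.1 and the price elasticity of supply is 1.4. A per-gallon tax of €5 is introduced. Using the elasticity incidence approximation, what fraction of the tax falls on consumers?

Consumers' share ≈ 0.56.

Incidence ratio: consumers' share ≈ εs / (εs + |εd|) = 1.4 / (1.4 + 1.1) = 0.56.
Supply is the more elastic side, so consumers bear the larger share.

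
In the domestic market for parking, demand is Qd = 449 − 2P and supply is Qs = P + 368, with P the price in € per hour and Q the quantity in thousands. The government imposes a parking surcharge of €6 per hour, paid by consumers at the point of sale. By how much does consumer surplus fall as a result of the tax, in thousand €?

Before the tax: set 449 − 2P = P + 368 → P* = €27, Q* = 395.
With the tax collected from consumers, demand (in seller-price terms) shifts: Qd = 449 − 2(P + 6).
Solving gives Q = 391 with consumers paying €29 and suppliers receiving €23 (the €6 wedge).
ΔCS is the trapezoid between Q = 391 and Q = 395 of height €2: ½ · (395 + 391) · 2 = €786.

Consumer surplus falls by €786 thousand.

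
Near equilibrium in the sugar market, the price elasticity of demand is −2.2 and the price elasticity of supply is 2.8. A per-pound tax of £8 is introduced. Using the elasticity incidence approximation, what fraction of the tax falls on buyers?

Incidence ratio: buyers' share ≈ εs / (εs + |εd|) = 2.8 / (2.8 + 2.2) = 0.56.
Supply is the more elastic side, so buyers bear the larger share.

Buyers' share ≈ 0.56.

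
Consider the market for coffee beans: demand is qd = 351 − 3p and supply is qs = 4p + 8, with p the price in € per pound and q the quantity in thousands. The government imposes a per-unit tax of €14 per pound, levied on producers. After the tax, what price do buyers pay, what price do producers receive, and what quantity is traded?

Without the tax, 351 − 3p = 4p + 8 gives 7p = 343, so p* = €49 and q* = 204.
With the tax collected from producers, supply shifts: qs = 4(p − 14) + 8.
Solving gives q = 180 with buyers paying €57 and producers receiving €43 (the €14 wedge).
The less price-elastic side of the market bears the larger share of a per-unit tax.

Buyers pay €57; producers receive €43; quantity = 180.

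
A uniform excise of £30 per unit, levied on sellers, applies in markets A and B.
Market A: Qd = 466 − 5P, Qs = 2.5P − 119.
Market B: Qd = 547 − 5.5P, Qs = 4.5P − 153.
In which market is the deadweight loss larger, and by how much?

Market A: pre-tax P* = £78, Q* = 76; post-tax Q = 26; deadweight loss = £750.
Market B: pre-tax P* = £70, Q* = 162; post-tax Q = 87.75; deadweight loss = £1113.75.
Difference: £750 vs £1113.75 → market B is larger by £363.75.

Market B, by £363.75.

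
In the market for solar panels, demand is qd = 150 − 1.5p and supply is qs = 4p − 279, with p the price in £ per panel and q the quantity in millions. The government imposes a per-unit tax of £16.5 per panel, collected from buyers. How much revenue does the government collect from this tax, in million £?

Without the tax, 150 − 1.5p = 4p − 279 gives 5.5p = 429, so p* = £78 and q* = 33.
With the tax collected from buyers, demand (in seller-price terms) shifts: qd = 150 − 1.5(p + 16.5).
New equilibrium: buyers pay £90, suppliers receive £73.5, q = 15. (Wedge: pb − ps = 16.5.)
Revenue = t · Q = 16.5 · 15 = £247.5.

Tax revenue = £247.5 million.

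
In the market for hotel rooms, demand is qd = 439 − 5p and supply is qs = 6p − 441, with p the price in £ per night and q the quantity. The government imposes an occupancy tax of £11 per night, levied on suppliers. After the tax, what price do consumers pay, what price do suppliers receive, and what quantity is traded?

Without the tax, 439 − 5p = 6p − 441 gives 11p = 880, so p* = £80 and q* = 39.
With the tax collected from suppliers, supply shifts: qs = 6(p − 11) − 441.
Solving gives q = 9 with consumers paying £86 and suppliers receiving £75 (the £11 wedge).
The less price-elastic side of the market bears the larger share of a per-unit tax.

Consumers pay £86; suppliers receive £75; quantity = 9.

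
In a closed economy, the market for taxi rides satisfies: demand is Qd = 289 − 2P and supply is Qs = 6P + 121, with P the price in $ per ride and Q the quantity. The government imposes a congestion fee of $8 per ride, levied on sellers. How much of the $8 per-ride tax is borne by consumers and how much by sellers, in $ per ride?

Without the tax, 289 − 2P = 6P + 121 gives 8P = 168, so P* = $21 and Q* = 247.
With the tax collected from sellers, supply shifts: Qs = 6(P − 8) + 121.
New equilibrium: consumers pay $27, sellers receive $19, Q = 235. (Wedge: Pb − Ps = 8.)
Burden on consumers: $6; on sellers: $2. (They sum to $8.)

Consumers bear $6 per ride; sellers bear $2 per ride.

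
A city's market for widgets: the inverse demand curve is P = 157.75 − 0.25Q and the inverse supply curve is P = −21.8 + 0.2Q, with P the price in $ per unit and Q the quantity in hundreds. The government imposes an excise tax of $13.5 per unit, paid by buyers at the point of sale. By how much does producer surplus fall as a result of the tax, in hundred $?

Producer surplus falls by $2304 hundred.

Rewrite in direct form: Qd = 631 − 4P and Qs = 5P + 109.
Without the tax, 631 − 4P = 5P + 109 gives 9P = 522, so P* = $58 and Q* = 399.
With the tax collected from buyers, demand (in seller-price terms) shifts: Qd = 631 − 4(P + 13.5).
Solving gives Q = 369 with buyers paying $65.5 and sellers receiving $52 (the $13.5 wedge).
ΔPS is the trapezoid between Q = 369 and Q = 399 of height $6: ½ · (399 + 369) · 6 = $2304.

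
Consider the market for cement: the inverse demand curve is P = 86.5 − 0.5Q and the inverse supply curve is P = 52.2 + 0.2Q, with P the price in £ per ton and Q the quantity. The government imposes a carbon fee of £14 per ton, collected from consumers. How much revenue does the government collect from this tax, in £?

Tax revenue = £406.

Rewrite in direct form: Qd = 173 − 2P and Qs = 5P − 261.
Before the tax: set 173 − 2P = 5P − 261 → P* = £62, Q* = 49.
With the tax collected from consumers, demand (in seller-price terms) shifts: Qd = 173 − 2(P + 14).
Solving gives Q = 29 with consumers paying £72 and sellers receiving £58 (the £14 wedge).
Revenue = t · Q = 14 · 29 = £406.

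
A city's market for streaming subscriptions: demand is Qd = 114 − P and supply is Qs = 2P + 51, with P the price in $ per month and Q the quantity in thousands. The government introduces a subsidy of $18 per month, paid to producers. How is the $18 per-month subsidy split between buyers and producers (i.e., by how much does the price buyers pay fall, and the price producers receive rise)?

Buyers gain $12 per month; producers gain $6 per month.

Without the subsidy, 114 − P = 2P + 51 gives 3P = 63, so P* = $21 and Q* = 93.
With a per-unit subsidy paid to producers, each receives P + 18 per unit sold, so supply becomes Qs = 2(P + 18) + 51.
Solving gives Q = 105 with buyers paying $9 and producers receiving $27 (the $18 wedge).
Gain to buyers: $12; to producers: $6. (They sum to $18.)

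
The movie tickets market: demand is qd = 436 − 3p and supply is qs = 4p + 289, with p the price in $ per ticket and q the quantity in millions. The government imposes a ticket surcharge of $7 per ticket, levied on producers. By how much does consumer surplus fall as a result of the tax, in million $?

Before the tax: set 436 − 3p = 4p + 289 → p* = $21, q* = 373.
With the tax collected from producers, supply shifts: qs = 4(p − 7) + 289.
Solving gives q = 361 with consumers paying $25 and producers receiving $18 (the $7 wedge).
ΔCS is the trapezoid between Q = 361 and Q = 373 of height $4: ½ · (373 + 361) · 4 = $1468.

Consumer surplus falls by $1468 million.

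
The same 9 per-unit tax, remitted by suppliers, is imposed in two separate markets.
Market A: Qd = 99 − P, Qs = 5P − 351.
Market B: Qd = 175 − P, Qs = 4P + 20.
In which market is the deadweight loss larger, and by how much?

Market A: pre-tax P* = 75, Q* = 24; post-tax Q = 16.5; deadweight loss = 33.75.
Market B: pre-tax P* = 31, Q* = 144; post-tax Q = 136.8; deadweight loss = 32.4.
Difference: 33.75 vs 32.4 → market A is larger by 1.35.

Market A, by 1.35.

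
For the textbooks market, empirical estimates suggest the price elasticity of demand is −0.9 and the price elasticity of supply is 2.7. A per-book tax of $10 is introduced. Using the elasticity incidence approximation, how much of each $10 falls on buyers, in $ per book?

Buyers bear ≈ $7.5 per book.

Incidence ratio: buyers' share ≈ εs / (εs + |εd|) = 2.7 / (2.7 + 0.9) = 0.75.
So buyers bear ≈ 0.75 × $10 = $7.5; suppliers bear $2.5.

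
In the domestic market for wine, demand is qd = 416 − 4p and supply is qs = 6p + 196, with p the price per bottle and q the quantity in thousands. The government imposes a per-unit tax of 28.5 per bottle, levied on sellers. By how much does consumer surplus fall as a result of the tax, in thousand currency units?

Consumer surplus falls by 5023.98 thousand.

Without the tax, 416 − 4p = 6p + 196 gives 10p = 220, so p* = 22 and q* = 328.
With the tax collected from sellers, supply shifts: qs = 6(p − 28.5) + 196.
Solving gives q = 259.6 with consumers paying 39.1 and sellers receiving 10.6 (the 28.5 wedge).
ΔCS is the trapezoid between Q = 259.6 and Q = 328 of height 17.1: ½ · (328 + 259.6) · 17.1 = 5023.98.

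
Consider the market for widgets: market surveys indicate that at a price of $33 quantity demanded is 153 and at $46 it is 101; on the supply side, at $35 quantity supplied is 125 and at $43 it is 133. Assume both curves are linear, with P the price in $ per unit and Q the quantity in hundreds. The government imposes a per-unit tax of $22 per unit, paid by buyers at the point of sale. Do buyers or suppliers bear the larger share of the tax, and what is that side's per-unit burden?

Suppliers bear the larger share: $17.6 per unit.

Demand slope: (101 − 153)/(46 − 33) = -4, so Qd = 285 − 4P.
Supply slope: (133 − 125)/(43 − 35) = 1, so Qs = P + 90.
Without the tax, 285 − 4P = P + 90 gives 5P = 195, so P* = $39 and Q* = 129.
With the tax collected from buyers, demand (in seller-price terms) shifts: Qd = 285 − 4(P + 22).
Solving gives Q = 111.4 with buyers paying $43.4 and suppliers receiving $21.4 (the $22 wedge).
Per-unit burden: buyers $4.4, suppliers $17.6.
Suppliers take the larger share because supply is less price-elastic here (demand slope 4 vs supply slope 1).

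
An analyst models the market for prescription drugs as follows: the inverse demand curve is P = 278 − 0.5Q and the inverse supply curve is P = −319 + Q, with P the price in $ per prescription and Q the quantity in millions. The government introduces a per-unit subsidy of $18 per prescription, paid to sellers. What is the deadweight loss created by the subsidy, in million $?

Rewrite in direct form: Qd = 556 − 2P and Qs = P + 319.
Before the subsidy: set 556 − 2P = P + 319 → P* = $79, Q* = 398.
With a per-unit subsidy paid to sellers, each receives P + 18 per unit sold, so supply becomes Qs = (P + 18) + 319.
New equilibrium: consumers pay $73, sellers receive $91, Q = 410. (Wedge: Pb − Ps = −18.)
Quantity rises by |ΔQ| = |398 − 410| = 12.
DWL = ½ · t · |ΔQ| = ½ · 18 · 12 = $108.

Deadweight loss = $108 million.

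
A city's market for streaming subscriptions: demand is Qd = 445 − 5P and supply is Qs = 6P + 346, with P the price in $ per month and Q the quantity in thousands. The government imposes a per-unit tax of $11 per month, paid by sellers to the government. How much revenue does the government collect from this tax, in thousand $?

Before the tax: set 445 − 5P = 6P + 346 → P* = $9, Q* = 400.
With the tax collected from sellers, supply shifts: Qs = 6(P − 11) + 346.
Solving gives Q = 370 with buyers paying $15 and sellers receiving $4 (the $11 wedge).
Revenue = t · Q = 11 · 370 = $4070.

Tax revenue = $4070 thousand.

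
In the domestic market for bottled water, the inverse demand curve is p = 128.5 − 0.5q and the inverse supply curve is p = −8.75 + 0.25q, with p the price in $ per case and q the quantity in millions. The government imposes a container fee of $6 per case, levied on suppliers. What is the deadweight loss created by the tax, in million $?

Rewrite in direct form: qd = 257 − 2p and qs = 4p + 35.
Without the tax, 257 − 2p = 4p + 35 gives 6p = 222, so p* = $37 and q* = 183.
With the tax collected from suppliers, supply shifts: qs = 4(p − 6) + 35.
Solving gives q = 175 with consumers paying $41 and suppliers receiving $35 (the $6 wedge).
Quantity falls by |ΔQ| = |183 − 175| = 8.
DWL = ½ · t · |ΔQ| = ½ · 6 · 8 = $24.

Deadweight loss = $24 million.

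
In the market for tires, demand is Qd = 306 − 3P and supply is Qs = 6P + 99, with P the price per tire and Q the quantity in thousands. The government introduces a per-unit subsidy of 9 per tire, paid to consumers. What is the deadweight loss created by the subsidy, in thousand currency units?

Deadweight loss = 81 thousand.

Before the subsidy: set 306 − 3P = 6P + 99 → P* = 23, Q* = 237.
With a per-unit subsidy paid to consumers, each effectively pays P − 9, so demand becomes Qd = 306 − 3(P − 9).
Solving gives Q = 255 with consumers paying 17 and producers receiving 26 (the 9 wedge).
Quantity rises by |ΔQ| = |237 − 255| = 18.
DWL = ½ · t · |ΔQ| = ½ · 9 · 18 = 81.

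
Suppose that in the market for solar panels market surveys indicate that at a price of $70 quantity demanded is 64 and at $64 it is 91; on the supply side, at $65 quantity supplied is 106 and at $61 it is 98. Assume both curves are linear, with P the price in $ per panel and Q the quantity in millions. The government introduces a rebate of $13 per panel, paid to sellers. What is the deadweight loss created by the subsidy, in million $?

Demand slope: (91 − 64)/(64 − 70) = -4.5, so Qd = 379 − 4.5P.
Supply slope: (98 − 106)/(61 − 65) = 2, so Qs = 2P − 24.
Without the subsidy, 379 − 4.5P = 2P − 24 gives 6.5P = 403, so P* = $62 and Q* = 100.
With a per-unit subsidy paid to sellers, each receives P + 13 per unit sold, so supply becomes Qs = 2(P + 13) − 24.
New equilibrium: buyers pay $58, sellers receive $71, Q = 118. (Wedge: Pb − Ps = −13.)
Quantity rises by |ΔQ| = |100 − 118| = 18.
DWL = ½ · t · |ΔQ| = ½ · 13 · 18 = $117.

Deadweight loss = $117 million.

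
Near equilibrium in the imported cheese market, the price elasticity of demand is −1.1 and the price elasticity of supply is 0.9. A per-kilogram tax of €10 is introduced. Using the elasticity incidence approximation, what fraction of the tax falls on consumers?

Consumers' share ≈ 0.45.

Incidence ratio: consumers' share ≈ εs / (εs + |εd|) = 0.9 / (0.9 + 1.1) = 0.45.
Supply is the less elastic side, so consumers bear the smaller share.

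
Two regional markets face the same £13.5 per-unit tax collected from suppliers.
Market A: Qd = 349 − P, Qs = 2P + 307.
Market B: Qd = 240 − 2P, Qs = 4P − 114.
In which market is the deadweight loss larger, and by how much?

Market A: pre-tax P* = £14, Q* = 335; post-tax Q = 326; deadweight loss = £60.75.
Market B: pre-tax P* = £59, Q* = 122; post-tax Q = 104; deadweight loss = £121.5.
Difference: £60.75 vs £121.5 → market B is larger by £60.75.

Market B, by £60.75.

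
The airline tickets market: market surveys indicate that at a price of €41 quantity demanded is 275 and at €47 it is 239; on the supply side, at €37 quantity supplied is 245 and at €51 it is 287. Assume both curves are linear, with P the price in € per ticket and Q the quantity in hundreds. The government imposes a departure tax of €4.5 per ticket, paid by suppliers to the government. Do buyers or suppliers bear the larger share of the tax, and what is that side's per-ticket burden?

Demand slope: (239 − 275)/(47 − 41) = -6, so Qd = 521 − 6P.
Supply slope: (287 − 245)/(51 − 37) = 3, so Qs = 3P + 134.
Without the tax, 521 − 6P = 3P + 134 gives 9P = 387, so P* = €43 and Q* = 263.
With the tax collected from suppliers, supply shifts: Qs = 3(P − 4.5) + 134.
Solving gives Q = 254 with buyers paying €44.5 and suppliers receiving €40 (the €4.5 wedge).
Per-ticket burden: buyers €1.5, suppliers €3.
Suppliers take the larger share because supply is less price-elastic here (demand slope 6 vs supply slope 3).
The less price-elastic side of the market bears the larger share of a per-unit tax.

Suppliers bear the larger share: €3 per ticket.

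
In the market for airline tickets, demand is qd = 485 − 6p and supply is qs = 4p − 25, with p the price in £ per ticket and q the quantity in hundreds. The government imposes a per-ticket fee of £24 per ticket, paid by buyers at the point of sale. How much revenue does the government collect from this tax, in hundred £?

Tax revenue = £2913.6 hundred.

Before the tax: set 485 − 6p = 4p − 25 → p* = £51, q* = 179.
With the tax collected from buyers, demand (in seller-price terms) shifts: qd = 485 − 6(p + 24).
New equilibrium: buyers pay £60.6, sellers receive £36.6, q = 121.4. (Wedge: pb − ps = 24.)
Revenue = t · Q = 24 · 121.4 = £2913.6.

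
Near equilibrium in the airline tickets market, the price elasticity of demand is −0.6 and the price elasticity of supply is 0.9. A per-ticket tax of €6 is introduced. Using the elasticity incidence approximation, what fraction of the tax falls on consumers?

Incidence ratio: consumers' share ≈ εs / (εs + |εd|) = 0.9 / (0.9 + 0.6) = 0.6.
Supply is the more elastic side, so consumers bear the larger share.

Consumers' share ≈ 0.6.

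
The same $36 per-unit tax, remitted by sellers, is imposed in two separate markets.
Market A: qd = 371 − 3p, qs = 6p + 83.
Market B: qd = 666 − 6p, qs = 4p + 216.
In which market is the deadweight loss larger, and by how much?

Market B, by $259.2.

Market A: pre-tax p* = $32, q* = 275; post-tax q = 203; deadweight loss = $1296.
Market B: pre-tax p* = $45, q* = 396; post-tax q = 309.6; deadweight loss = $1555.2.
Difference: $1296 vs $1555.2 → market B is larger by $259.2.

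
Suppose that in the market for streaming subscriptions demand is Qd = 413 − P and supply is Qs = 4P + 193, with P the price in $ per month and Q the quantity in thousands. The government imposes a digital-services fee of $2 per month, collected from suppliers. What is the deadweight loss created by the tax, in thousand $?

Deadweight loss = $1.6 thousand.

Without the tax, 413 − P = 4P + 193 gives 5P = 220, so P* = $44 and Q* = 369.
With the tax collected from suppliers, supply shifts: Qs = 4(P − 2) + 193.
Solving gives Q = 367.4 with buyers paying $45.6 and suppliers receiving $43.6 (the $2 wedge).
Quantity falls by |ΔQ| = |369 − 367.4| = 1.6.
DWL = ½ · t · |ΔQ| = ½ · 2 · 1.6 = $1.6.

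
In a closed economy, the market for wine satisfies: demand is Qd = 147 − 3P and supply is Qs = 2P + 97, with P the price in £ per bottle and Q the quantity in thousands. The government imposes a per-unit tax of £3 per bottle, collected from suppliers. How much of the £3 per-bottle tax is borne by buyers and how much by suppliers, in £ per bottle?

Buyers bear £1.2 per bottle; suppliers bear £1.8 per bottle.

Before the tax: set 147 − 3P = 2P + 97 → P* = £10, Q* = 117.
With the tax collected from suppliers, supply shifts: Qs = 2(P − 3) + 97.
Solving gives Q = 113.4 with buyers paying £11.2 and suppliers receiving £8.2 (the £3 wedge).
Burden on buyers: £1.2; on suppliers: £1.8. (They sum to £3.)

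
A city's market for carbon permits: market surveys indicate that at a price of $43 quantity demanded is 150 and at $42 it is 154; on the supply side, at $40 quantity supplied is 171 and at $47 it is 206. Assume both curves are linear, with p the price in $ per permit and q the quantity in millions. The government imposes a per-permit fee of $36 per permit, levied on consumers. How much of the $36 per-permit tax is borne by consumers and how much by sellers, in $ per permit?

Demand slope: (154 − 150)/(42 − 43) = -4, so qd = 322 − 4p.
Supply slope: (206 − 171)/(47 − 40) = 5, so qs = 5p − 29.
Before the tax: set 322 − 4p = 5p − 29 → p* = $39, q* = 166.
With the tax collected from consumers, demand (in seller-price terms) shifts: qd = 322 − 4(p + 36).
New equilibrium: consumers pay $59, sellers receive $23, q = 86. (Wedge: pb − ps = 36.)
Burden on consumers: $20; on sellers: $16. (They sum to $36.)
The less price-elastic side of the market bears the larger share of a per-unit tax.

Consumers bear $20 per permit; sellers bear $16 per permit.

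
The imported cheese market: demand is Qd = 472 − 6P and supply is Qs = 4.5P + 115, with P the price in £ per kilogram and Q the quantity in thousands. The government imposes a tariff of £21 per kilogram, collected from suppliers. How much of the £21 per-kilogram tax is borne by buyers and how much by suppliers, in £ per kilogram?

Before the tax: set 472 − 6P = 4.5P + 115 → P* = £34, Q* = 268.
With the tax collected from suppliers, supply shifts: Qs = 4.5(P − 21) + 115.
New equilibrium: buyers pay £43, suppliers receive £22, Q = 214. (Wedge: Pb − Ps = 21.)
Burden on buyers: £9; on suppliers: £12. (They sum to £21.)

Buyers bear £9 per kilogram; suppliers bear £12 per kilogram.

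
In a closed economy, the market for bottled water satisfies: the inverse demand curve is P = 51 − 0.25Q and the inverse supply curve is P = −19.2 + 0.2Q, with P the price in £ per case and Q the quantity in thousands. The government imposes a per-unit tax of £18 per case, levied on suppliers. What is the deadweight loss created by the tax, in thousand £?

Rewrite in direct form: Qd = 204 − 4P and Qs = 5P + 96.
Without the tax, 204 − 4P = 5P + 96 gives 9P = 108, so P* = £12 and Q* = 156.
With the tax collected from suppliers, supply shifts: Qs = 5(P − 18) + 96.
Solving gives Q = 116 with buyers paying £22 and suppliers receiving £4 (the £18 wedge).
Quantity falls by |ΔQ| = |156 − 116| = 40.
DWL = ½ · t · |ΔQ| = ½ · 18 · 40 = £360.

Deadweight loss = £360 thousand.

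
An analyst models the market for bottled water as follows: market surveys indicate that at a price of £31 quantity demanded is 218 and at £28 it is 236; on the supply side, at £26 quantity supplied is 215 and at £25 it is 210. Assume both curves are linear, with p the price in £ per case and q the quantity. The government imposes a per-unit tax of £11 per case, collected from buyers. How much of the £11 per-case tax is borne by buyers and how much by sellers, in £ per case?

Buyers bear £5 per case; sellers bear £6 per case.

Demand slope: (236 − 218)/(28 − 31) = -6, so qd = 404 − 6p.
Supply slope: (210 − 215)/(25 − 26) = 5, so qs = 5p + 85.
Without the tax, 404 − 6p = 5p + 85 gives 11p = 319, so p* = £29 and q* = 230.
With the tax collected from buyers, demand (in seller-price terms) shifts: qd = 404 − 6(p + 11).
Solving gives q = 200 with buyers paying £34 and sellers receiving £23 (the £11 wedge).
Burden on buyers: £5; on sellers: £6. (They sum to £11.)
The less price-elastic side of the market bears the larger share of a per-unit tax.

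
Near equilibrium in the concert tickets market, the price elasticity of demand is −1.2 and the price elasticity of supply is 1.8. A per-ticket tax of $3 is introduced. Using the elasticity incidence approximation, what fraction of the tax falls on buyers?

Incidence ratio: buyers' share ≈ εs / (εs + |εd|) = 1.8 / (1.8 + 1.2) = 0.6.
Supply is the more elastic side, so buyers bear the larger share.

Buyers' share ≈ 0.6.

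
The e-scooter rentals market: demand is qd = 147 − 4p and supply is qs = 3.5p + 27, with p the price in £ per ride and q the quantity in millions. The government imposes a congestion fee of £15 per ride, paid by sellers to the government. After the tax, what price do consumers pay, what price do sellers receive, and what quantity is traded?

Consumers pay £23; sellers receive £8; quantity = 55.

Without the tax, 147 − 4p = 3.5p + 27 gives 7.5p = 120, so p* = £16 and q* = 83.
With the tax collected from sellers, supply shifts: qs = 3.5(p − 15) + 27.
Solving gives q = 55 with consumers paying £23 and sellers receiving £8 (the £15 wedge).
The less price-elastic side of the market bears the larger share of a per-unit tax.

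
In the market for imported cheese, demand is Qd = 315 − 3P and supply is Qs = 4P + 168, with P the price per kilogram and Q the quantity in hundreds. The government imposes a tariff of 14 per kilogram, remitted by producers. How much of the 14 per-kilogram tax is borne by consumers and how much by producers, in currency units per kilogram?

Without the tax, 315 − 3P = 4P + 168 gives 7P = 147, so P* = 21 and Q* = 252.
With the tax collected from producers, supply shifts: Qs = 4(P − 14) + 168.
New equilibrium: consumers pay 29, producers receive 15, Q = 228. (Wedge: Pb − Ps = 14.)
Burden on consumers: 8; on producers: 6. (They sum to 14.)
The less price-elastic side of the market bears the larger share of a per-unit tax.

Consumers bear 8 per kilogram; producers bear 6 per kilogram.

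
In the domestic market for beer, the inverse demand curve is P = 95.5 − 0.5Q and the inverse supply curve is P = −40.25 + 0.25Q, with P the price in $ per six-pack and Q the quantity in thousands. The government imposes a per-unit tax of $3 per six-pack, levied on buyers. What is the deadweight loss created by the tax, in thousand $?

Rewrite in direct form: Qd = 191 − 2P and Qs = 4P + 161.
Without the tax, 191 − 2P = 4P + 161 gives 6P = 30, so P* = $5 and Q* = 181.
With the tax collected from buyers, demand (in seller-price terms) shifts: Qd = 191 − 2(P + 3).
New equilibrium: buyers pay $7, sellers receive $4, Q = 177. (Wedge: Pb − Ps = 3.)
Quantity falls by |ΔQ| = |181 − 177| = 4.
DWL = ½ · t · |ΔQ| = ½ · 3 · 4 = $6.

Deadweight loss = $6 thousand.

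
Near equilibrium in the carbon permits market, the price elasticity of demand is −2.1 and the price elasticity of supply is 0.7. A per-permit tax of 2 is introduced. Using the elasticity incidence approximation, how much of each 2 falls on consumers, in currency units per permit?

Consumers bear ≈ 0.5 per permit.

Incidence ratio: consumers' share ≈ εs / (εs + |εd|) = 0.7 / (0.7 + 2.1) = 0.25.
So consumers bear ≈ 0.25 × 2 = 0.5; producers bear 1.5.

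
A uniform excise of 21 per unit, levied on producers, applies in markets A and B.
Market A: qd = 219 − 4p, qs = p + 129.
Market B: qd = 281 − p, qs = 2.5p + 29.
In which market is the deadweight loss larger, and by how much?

Market A: pre-tax p* = 18, q* = 147; post-tax q = 130.2; deadweight loss = 176.4.
Market B: pre-tax p* = 72, q* = 209; post-tax q = 194; deadweight loss = 157.5.
Difference: 176.4 vs 157.5 → market A is larger by 18.9.

Market A, by 18.9.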